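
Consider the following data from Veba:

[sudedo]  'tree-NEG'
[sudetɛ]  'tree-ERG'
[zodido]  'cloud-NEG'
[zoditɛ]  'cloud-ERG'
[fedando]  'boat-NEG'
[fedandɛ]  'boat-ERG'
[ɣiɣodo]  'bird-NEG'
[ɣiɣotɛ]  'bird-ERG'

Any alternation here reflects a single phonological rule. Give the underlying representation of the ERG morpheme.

The ERG morpheme has two allomorphs, [-dɛ] and [-tɛ].
By contrast the NEG suffix keeps its initial [d] throughout — that segment must be underlying.
So the underlying form is /-tɛ/, and voiceless stops become voiced after a nasal.

/-tɛ/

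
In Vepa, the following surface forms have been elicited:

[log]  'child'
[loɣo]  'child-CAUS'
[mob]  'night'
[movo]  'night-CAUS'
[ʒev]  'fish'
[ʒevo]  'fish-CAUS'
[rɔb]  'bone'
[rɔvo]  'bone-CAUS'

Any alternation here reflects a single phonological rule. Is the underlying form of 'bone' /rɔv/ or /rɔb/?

/rɔb/

The stem for 'bone' ends in [b] in [rɔb] but [v] in [rɔvo].
If /v/ were underlying and a rule turned it into [b] in isolation, 'fish' would also alternate; but it has [v] in both [ʒev] and [ʒevo].
The alternation reflects intervocalic spirantization: voiced stops become fricatives between vowels. /b/ is underlying.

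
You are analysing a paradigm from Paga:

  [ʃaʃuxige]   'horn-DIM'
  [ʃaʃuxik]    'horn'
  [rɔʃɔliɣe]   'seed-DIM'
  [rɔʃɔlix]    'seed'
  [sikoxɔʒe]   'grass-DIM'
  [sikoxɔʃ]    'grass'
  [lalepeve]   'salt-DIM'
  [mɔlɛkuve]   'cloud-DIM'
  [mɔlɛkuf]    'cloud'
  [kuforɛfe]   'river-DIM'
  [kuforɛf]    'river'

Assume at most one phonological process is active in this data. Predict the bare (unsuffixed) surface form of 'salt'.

The stem for 'cloud' ends in [v] in [mɔlɛkuve] but [f] in [mɔlɛkuf].
The stem 'river' ([kuforɛfe], [kuforɛf]) shows [f] unchanged in both environments, so [f] cannot be basic with [v] derived before the DIM suffix.
The alternation reflects word-final obstruent devoicing: voiced obstruents become voiceless word-finally. /v/ is underlying.
The one attested form of 'salt', [lalepeve], shows underlying /lalepev/. Applying the same rule word-finally gives [lalepef].

[lalepef]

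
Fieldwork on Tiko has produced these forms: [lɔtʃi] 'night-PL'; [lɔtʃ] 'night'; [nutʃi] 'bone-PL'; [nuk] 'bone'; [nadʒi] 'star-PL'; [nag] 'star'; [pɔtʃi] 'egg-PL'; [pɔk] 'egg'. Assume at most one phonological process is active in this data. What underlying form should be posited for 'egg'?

The root 'egg' surfaces as [pɔtʃi] and [pɔk], with a stem-final [tʃ] ~ [k] alternation.
If /tʃ/ were underlying and a rule turned it into [k] in isolation, 'night' would also alternate; but it has [tʃ] in both [lɔtʃi] and [lɔtʃ].
The underlying segment must be /k/; /k/ and /g/ become palato-alveolar [tʃ] and [dʒ] before a front vowel, yielding [tʃ] there.

/pɔk/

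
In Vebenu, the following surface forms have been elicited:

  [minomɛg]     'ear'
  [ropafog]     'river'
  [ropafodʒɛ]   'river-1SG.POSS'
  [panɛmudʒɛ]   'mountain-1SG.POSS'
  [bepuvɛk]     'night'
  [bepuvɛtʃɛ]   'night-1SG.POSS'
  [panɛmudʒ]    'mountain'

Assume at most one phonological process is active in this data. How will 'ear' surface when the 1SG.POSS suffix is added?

In [ropafodʒɛ] and [ropafog] the final segment of 'river' alternates: [dʒ] ~ [g].
But 'mountain' keeps [dʒ] in both environments ([panɛmudʒɛ], [panɛmudʒ]), so there is no rule changing /dʒ/ to [g] in isolation.
Therefore /g/ is basic and [dʒ] is derived by palatalization before a front vowel (/k/ and /g/ become palato-alveolar [tʃ] and [dʒ] before a front vowel).
From [minomɛg] the stem 'ear' is /minomɛg/; before a front vowel this yields [minomɛdʒɛ].

[minomɛdʒɛ]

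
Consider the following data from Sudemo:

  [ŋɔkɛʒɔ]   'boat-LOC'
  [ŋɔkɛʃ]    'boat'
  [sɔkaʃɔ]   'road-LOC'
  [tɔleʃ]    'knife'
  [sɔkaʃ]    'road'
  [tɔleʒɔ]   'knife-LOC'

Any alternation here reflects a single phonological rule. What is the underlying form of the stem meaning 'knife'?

The root 'knife' surfaces as [tɔleʃ] and [tɔleʒɔ], with a stem-final [ʃ] ~ [ʒ] alternation.
The stem 'road' ([sɔkaʃ], [sɔkaʃɔ]) shows [ʃ] unchanged in both environments, so [ʃ] cannot be basic with [ʒ] derived before the LOC suffix.
The underlying segment must be /ʒ/; voiced obstruents become voiceless word-finally, yielding [ʃ] there.

/tɔleʒ/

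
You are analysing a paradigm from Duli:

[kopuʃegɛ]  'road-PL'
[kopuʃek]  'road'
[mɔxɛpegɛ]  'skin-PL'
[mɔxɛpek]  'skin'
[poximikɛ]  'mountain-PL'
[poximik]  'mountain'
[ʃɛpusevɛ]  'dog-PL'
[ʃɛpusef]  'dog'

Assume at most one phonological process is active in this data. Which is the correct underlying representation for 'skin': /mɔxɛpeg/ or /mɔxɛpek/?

'skin' shows [g] ~ [k] at the end of the stem ([mɔxɛpegɛ] vs [mɔxɛpek]).
Compare 'mountain', with invariant [k] in [poximikɛ] and [poximik]: an analysis with underlying /k/ and a rule producing [g] before the PL suffix would wrongly predict alternation here too.
Therefore /g/ is basic and [k] is derived by word-final obstruent devoicing (voiced obstruents become voiceless word-finally).

/mɔxɛpeg/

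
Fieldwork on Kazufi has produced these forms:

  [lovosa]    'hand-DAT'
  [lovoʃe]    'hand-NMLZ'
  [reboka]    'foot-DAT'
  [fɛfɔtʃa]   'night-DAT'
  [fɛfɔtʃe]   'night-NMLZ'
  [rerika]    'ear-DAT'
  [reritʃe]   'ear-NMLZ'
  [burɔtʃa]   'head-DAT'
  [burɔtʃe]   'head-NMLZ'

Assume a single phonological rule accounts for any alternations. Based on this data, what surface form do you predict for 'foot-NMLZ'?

[rebotʃe]

The root 'ear' surfaces as [rerika] and [reritʃe], with a stem-final [k] ~ [tʃ] alternation.
But 'night' keeps [tʃ] in both environments ([fɛfɔtʃa], [fɛfɔtʃe]), so there is no rule changing /tʃ/ to [k] before the DAT suffix.
The underlying segment must be /k/; /k/ and /s/ become palato-alveolar [tʃ] and [ʃ] before a front vowel, yielding [tʃ] there.
From [reboka] the stem 'foot' is /rebok/; before a front vowel this yields [rebotʃe].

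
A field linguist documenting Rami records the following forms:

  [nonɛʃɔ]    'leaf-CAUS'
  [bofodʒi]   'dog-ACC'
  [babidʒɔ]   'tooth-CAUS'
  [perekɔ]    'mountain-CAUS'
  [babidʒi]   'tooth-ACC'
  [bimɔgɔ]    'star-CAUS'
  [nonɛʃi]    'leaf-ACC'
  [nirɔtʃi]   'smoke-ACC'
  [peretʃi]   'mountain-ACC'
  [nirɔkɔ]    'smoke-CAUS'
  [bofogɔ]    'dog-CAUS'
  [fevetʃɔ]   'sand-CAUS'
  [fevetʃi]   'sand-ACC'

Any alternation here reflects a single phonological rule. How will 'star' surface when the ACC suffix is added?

[bimɔdʒi]

In [bofodʒi] and [bofogɔ] the final segment of 'dog' alternates: [dʒ] ~ [g].
But 'tooth' keeps [dʒ] in both environments ([babidʒi], [babidʒɔ]), so there is no rule changing /dʒ/ to [g] before the CAUS suffix.
Therefore /g/ is basic and [dʒ] is derived by palatalization before a front vowel (/k/ and /g/ become palato-alveolar [tʃ] and [dʒ] before a front vowel).
From [bimɔgɔ] the stem 'star' is /bimɔg/; before a front vowel this yields [bimɔdʒi].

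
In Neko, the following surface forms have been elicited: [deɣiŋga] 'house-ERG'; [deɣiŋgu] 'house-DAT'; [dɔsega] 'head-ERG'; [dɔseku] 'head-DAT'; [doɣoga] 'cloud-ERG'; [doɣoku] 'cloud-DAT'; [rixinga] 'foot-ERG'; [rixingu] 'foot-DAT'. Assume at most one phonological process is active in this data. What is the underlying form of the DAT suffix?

/-ku/

The DAT suffix surfaces as [-gu] and [-ku], depending on the final segment of the stem.
By contrast the ERG suffix keeps its initial [g] throughout — that segment must be underlying.
So the underlying form is /-ku/, and voiceless stops become voiced after a nasal.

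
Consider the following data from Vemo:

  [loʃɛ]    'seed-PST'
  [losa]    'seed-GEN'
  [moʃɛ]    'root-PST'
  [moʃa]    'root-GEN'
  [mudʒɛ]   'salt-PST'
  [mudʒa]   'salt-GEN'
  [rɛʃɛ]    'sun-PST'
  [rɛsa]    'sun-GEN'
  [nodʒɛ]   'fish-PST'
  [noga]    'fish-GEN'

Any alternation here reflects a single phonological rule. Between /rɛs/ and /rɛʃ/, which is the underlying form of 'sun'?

The root 'sun' surfaces as [rɛʃɛ] and [rɛsa], with a stem-final [ʃ] ~ [s] alternation.
If /ʃ/ were underlying and a rule turned it into [s] before the GEN suffix, 'root' would also alternate; but it has [ʃ] in both [moʃɛ] and [moʃa].
Therefore /s/ is basic and [ʃ] is derived by palatalization before a front vowel (/g/ and /s/ become palato-alveolar [dʒ] and [ʃ] before a front vowel).

/rɛs/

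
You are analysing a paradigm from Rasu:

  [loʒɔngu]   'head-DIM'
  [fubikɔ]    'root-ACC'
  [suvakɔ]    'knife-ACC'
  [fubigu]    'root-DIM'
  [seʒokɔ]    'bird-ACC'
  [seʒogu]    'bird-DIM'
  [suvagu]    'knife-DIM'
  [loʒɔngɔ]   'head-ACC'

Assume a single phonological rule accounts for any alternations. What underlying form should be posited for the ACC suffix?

/-kɔ/

The ACC suffix surfaces as [-gɔ] and [-kɔ], depending on the final segment of the stem.
The DIM suffix, which begins with [g], is invariant after every stem; so [g] is not altered by any rule here.
The ACC suffix is therefore /-kɔ/ underlyingly, with post-nasal voicing: voiceless stops become voiced after a nasal.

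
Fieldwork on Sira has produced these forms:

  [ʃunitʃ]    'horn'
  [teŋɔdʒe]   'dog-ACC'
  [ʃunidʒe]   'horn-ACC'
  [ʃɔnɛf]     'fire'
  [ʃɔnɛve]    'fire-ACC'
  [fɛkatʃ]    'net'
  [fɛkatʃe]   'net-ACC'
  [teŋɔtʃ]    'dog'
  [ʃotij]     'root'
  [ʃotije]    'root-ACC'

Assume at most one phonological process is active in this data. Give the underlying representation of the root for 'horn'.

/ʃunidʒ/

In [ʃunitʃ] and [ʃunidʒe] the final segment of 'horn' alternates: [tʃ] ~ [dʒ].
But 'net' keeps [tʃ] in both environments ([fɛkatʃ], [fɛkatʃe]), so there is no rule changing /tʃ/ to [dʒ] before the ACC suffix.
So /dʒ/ is underlying, and a rule of word-final obstruent devoicing — voiced obstruents become voiceless word-finally — gives [tʃ].
So 'horn' = /ʃunidʒ/.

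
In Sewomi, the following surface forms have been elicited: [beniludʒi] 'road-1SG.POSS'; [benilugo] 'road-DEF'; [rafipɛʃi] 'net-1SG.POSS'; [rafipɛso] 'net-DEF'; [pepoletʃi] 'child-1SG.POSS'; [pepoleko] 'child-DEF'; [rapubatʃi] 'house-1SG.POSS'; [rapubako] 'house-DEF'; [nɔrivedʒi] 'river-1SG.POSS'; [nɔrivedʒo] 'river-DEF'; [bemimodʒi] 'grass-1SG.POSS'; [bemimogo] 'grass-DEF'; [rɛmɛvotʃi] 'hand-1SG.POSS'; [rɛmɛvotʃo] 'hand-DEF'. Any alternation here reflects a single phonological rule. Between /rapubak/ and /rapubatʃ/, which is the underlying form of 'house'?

The root 'house' surfaces as [rapubatʃi] and [rapubako], with a stem-final [tʃ] ~ [k] alternation.
Compare 'hand', with invariant [tʃ] in [rɛmɛvotʃi] and [rɛmɛvotʃo]: an analysis with underlying /tʃ/ and a rule producing [k] before the DEF suffix would wrongly predict alternation here too.
Therefore /k/ is basic and [tʃ] is derived by palatalization before a front vowel (/k/, /g/ and /s/ become palato-alveolar [tʃ], [dʒ] and [ʃ] before a front vowel).

/rapubak/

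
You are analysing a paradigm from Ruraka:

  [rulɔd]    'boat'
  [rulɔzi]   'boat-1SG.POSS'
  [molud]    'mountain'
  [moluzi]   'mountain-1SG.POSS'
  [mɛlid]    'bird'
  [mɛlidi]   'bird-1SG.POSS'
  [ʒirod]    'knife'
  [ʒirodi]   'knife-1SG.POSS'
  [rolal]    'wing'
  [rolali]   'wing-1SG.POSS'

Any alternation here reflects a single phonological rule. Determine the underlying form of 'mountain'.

In [molud] and [moluzi] the final segment of 'mountain' alternates: [d] ~ [z].
If /d/ were underlying and a rule turned it into [z] before the 1SG.POSS suffix, 'bird' would also alternate; but it has [d] in both [mɛlid] and [mɛlidi].
The alternation reflects word-final hardening: voiced fricatives become stops word-finally. /z/ is underlying.

/moluz/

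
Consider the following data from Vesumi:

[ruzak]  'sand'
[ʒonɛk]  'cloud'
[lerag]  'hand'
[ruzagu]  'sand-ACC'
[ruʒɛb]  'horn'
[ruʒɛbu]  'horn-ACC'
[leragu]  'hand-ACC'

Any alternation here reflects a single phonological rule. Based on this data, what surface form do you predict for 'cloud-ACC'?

In [ruzak] and [ruzagu] the final segment of 'sand' alternates: [k] ~ [g].
Compare 'hand', with invariant [g] in [lerag] and [leragu]: an analysis with underlying /g/ and a rule producing [k] in isolation would wrongly predict alternation here too.
The underlying segment must be /k/; voiceless stops become voiced between vowels, yielding [g] there.
The one attested form of 'cloud', [ʒonɛk], shows underlying /ʒonɛk/. Applying the same rule between vowels gives [ʒonɛgu].

[ʒonɛgu]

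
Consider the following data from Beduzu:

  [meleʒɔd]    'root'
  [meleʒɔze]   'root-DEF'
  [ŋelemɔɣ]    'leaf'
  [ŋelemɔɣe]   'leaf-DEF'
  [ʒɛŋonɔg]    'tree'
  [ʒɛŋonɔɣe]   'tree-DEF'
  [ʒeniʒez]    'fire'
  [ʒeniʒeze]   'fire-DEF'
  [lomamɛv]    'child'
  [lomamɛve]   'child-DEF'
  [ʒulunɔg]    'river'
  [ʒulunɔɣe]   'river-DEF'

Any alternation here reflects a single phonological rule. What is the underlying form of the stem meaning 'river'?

The stem for 'river' ends in [g] in [ʒulunɔg] but [ɣ] in [ʒulunɔɣe].
If /ɣ/ were underlying and a rule turned it into [g] in isolation, 'leaf' would also alternate; but it has [ɣ] in both [ŋelemɔɣ] and [ŋelemɔɣe].
Therefore /g/ is basic and [ɣ] is derived by intervocalic spirantization (voiced stops become fricatives between vowels).
So 'river' = /ʒulunɔg/.

/ʒulunɔg/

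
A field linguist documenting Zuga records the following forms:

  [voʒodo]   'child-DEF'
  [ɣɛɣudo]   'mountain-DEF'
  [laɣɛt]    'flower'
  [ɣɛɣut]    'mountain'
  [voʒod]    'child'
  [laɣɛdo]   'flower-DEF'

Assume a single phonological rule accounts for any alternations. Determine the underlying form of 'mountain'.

'mountain' shows [t] ~ [d] at the end of the stem ([ɣɛɣut] vs [ɣɛɣudo]).
Compare 'child', with invariant [d] in [voʒod] and [voʒodo]: an analysis with underlying /d/ and a rule producing [t] in isolation would wrongly predict alternation here too.
The alternation reflects intervocalic voicing: voiceless stops become voiced between vowels. /t/ is underlying.

/ɣɛɣut/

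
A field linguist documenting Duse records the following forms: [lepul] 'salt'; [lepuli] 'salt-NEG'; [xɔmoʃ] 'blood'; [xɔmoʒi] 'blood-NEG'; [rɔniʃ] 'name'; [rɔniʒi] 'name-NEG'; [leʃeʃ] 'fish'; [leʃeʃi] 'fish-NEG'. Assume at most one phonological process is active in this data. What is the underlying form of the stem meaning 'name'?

/rɔniʒ/

The root 'name' surfaces as [rɔniʃ] and [rɔniʒi], with a stem-final [ʃ] ~ [ʒ] alternation.
But 'fish' keeps [ʃ] in both environments ([leʃeʃ], [leʃeʃi]), so there is no rule changing /ʃ/ to [ʒ] before the NEG suffix.
The underlying segment must be /ʒ/; voiced obstruents become voiceless word-finally, yielding [ʃ] there.
So 'name' = /rɔniʒ/.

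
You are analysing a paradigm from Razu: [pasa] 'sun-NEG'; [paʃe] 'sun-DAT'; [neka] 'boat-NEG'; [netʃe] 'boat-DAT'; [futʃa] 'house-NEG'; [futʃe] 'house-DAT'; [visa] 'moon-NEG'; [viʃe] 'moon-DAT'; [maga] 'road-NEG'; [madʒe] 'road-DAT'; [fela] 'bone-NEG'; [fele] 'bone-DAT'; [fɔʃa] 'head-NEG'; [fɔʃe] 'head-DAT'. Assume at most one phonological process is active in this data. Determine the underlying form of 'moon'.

/vis/

'moon' shows [s] ~ [ʃ] at the end of the stem ([visa] vs [viʃe]).
Compare 'head', with invariant [ʃ] in [fɔʃa] and [fɔʃe]: an analysis with underlying /ʃ/ and a rule producing [s] before the NEG suffix would wrongly predict alternation here too.
The underlying segment must be /s/; /k/, /g/ and /s/ become palato-alveolar [tʃ], [dʒ] and [ʃ] before a front vowel, yielding [ʃ] there.
Hence 'moon' is /vis/ underlyingly.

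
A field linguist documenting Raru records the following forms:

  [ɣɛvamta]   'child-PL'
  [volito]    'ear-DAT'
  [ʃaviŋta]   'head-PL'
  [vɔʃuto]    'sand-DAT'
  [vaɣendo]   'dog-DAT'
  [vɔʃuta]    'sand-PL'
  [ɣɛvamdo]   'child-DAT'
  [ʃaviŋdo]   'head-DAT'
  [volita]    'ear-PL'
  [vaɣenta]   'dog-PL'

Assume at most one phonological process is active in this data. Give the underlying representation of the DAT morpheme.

/-do/

The DAT suffix surfaces as [-do] and [-to], depending on the final segment of the stem.
The PL suffix, which begins with [t], is invariant after every stem; so [t] is not altered by any rule here.
The DAT suffix is therefore /-do/ underlyingly, with post-vocalic devoicing: voiced stops become voiceless after a vowel.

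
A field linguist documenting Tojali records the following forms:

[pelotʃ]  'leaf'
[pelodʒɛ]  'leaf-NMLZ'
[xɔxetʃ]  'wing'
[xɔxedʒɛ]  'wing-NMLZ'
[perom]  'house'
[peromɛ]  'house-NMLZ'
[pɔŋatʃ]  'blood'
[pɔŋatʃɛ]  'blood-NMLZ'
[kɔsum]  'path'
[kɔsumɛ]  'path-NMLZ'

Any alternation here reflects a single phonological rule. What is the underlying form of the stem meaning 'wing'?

The stem for 'wing' ends in [tʃ] in [xɔxetʃ] but [dʒ] in [xɔxedʒɛ].
If /tʃ/ were underlying and a rule turned it into [dʒ] before the NMLZ suffix, 'blood' would also alternate; but it has [tʃ] in both [pɔŋatʃ] and [pɔŋatʃɛ].
The underlying segment must be /dʒ/; voiced obstruents become voiceless word-finally, yielding [tʃ] there.
Hence 'wing' is /xɔxedʒ/ underlyingly.

/xɔxedʒ/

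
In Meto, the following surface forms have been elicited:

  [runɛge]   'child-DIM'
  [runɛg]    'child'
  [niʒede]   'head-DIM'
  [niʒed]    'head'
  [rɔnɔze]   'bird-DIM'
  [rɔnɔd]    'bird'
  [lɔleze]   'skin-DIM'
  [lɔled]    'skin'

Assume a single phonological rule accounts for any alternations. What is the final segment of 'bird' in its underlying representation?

'bird' shows [z] ~ [d] at the end of the stem ([rɔnɔze] vs [rɔnɔd]).
Compare 'head', with invariant [d] in [niʒede] and [niʒed]: an analysis with underlying /d/ and a rule producing [z] before the DIM suffix would wrongly predict alternation here too.
The alternation reflects word-final hardening: voiced fricatives become stops word-finally. /z/ is underlying.

/z/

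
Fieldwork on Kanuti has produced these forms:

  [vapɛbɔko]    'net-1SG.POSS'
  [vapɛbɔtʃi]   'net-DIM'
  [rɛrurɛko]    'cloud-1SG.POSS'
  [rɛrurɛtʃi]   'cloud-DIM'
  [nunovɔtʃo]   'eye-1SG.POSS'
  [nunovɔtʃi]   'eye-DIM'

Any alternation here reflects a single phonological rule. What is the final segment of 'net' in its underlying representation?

In [vapɛbɔko] and [vapɛbɔtʃi] the final segment of 'net' alternates: [k] ~ [tʃ].
Compare 'eye', with invariant [tʃ] in [nunovɔtʃo] and [nunovɔtʃi]: an analysis with underlying /tʃ/ and a rule producing [k] before the 1SG.POSS suffix would wrongly predict alternation here too.
The underlying segment must be /k/; /k/ becomes palato-alveolar [tʃ] before a front vowel, yielding [tʃ] there.

/k/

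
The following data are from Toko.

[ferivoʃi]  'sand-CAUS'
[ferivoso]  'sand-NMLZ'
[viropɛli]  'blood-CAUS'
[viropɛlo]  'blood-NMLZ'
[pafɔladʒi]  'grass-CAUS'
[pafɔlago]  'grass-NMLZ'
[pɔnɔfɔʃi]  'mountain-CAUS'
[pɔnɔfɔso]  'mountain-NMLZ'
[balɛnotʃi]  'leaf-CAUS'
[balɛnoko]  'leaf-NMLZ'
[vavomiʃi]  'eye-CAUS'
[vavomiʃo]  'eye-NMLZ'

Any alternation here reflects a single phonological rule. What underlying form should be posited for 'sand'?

/ferivos/

The root 'sand' surfaces as [ferivoʃi] and [ferivoso], with a stem-final [ʃ] ~ [s] alternation.
If /ʃ/ were underlying and a rule turned it into [s] before the NMLZ suffix, 'eye' would also alternate; but it has [ʃ] in both [vavomiʃi] and [vavomiʃo].
The underlying segment must be /s/; /k/, /g/ and /s/ become palato-alveolar [tʃ], [dʒ] and [ʃ] before a front vowel, yielding [ʃ] there.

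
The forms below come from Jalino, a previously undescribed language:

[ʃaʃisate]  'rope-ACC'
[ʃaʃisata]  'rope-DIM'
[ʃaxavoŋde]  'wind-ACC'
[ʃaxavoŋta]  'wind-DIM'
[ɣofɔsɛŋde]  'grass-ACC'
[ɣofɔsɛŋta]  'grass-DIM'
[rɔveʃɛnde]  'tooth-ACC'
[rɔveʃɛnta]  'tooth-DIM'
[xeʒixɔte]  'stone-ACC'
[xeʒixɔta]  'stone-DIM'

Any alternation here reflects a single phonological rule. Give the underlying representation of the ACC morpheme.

/-de/

The ACC morpheme has two allomorphs, [-de] and [-te].
The DIM suffix, which begins with [t], is invariant after every stem; so [t] is not altered by any rule here.
The ACC suffix is therefore /-de/ underlyingly, with post-vocalic devoicing: voiced stops become voiceless after a vowel.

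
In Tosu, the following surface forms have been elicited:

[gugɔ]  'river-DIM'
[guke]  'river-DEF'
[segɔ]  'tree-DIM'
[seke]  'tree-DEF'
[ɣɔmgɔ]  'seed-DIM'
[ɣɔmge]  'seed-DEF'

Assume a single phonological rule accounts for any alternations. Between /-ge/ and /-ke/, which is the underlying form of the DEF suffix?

The DEF morpheme has two allomorphs, [-ge] and [-ke].
By contrast the DIM suffix keeps its initial [g] throughout — that segment must be underlying.
So the underlying form is /-ke/, and voiceless stops become voiced after a nasal.

/-ke/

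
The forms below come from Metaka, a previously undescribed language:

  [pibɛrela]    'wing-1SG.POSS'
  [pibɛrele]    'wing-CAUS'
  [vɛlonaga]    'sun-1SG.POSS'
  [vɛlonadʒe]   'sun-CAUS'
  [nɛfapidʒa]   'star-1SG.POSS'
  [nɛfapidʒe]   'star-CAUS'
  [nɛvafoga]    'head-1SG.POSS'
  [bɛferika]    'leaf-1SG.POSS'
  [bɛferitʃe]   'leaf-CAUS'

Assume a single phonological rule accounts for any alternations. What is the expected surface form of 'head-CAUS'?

The root 'sun' surfaces as [vɛlonaga] and [vɛlonadʒe], with a stem-final [g] ~ [dʒ] alternation.
If /dʒ/ were underlying and a rule turned it into [g] before the 1SG.POSS suffix, 'star' would also alternate; but it has [dʒ] in both [nɛfapidʒa] and [nɛfapidʒe].
The alternation reflects palatalization before a front vowel: /k/ and /g/ become palato-alveolar [tʃ] and [dʒ] before a front vowel. /g/ is underlying.
From [nɛvafoga] the stem 'head' is /nɛvafog/; before a front vowel this yields [nɛvafodʒe].

[nɛvafodʒe]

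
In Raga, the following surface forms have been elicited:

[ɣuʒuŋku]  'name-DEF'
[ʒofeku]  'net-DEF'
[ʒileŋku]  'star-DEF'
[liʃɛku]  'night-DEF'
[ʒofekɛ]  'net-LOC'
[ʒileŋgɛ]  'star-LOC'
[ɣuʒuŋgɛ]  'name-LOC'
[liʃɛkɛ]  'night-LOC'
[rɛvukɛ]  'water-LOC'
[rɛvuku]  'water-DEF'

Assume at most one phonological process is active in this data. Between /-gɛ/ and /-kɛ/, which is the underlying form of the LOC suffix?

/-gɛ/

The LOC suffix surfaces as [-gɛ] and [-kɛ], depending on the final segment of the stem.
By contrast the DEF suffix keeps its initial [k] throughout — that segment must be underlying.
The LOC suffix is therefore /-gɛ/ underlyingly, with post-vocalic devoicing: voiced stops become voiceless after a vowel.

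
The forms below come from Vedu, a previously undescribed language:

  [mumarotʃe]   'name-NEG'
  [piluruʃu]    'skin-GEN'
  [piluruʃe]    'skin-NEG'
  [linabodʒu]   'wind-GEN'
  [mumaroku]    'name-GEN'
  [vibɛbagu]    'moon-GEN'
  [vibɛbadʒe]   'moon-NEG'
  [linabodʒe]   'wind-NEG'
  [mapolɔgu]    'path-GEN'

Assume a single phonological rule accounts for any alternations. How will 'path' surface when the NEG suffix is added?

[mapolɔdʒe]

The stem for 'moon' ends in [g] in [vibɛbagu] but [dʒ] in [vibɛbadʒe].
But 'wind' keeps [dʒ] in both environments ([linabodʒu], [linabodʒe]), so there is no rule changing /dʒ/ to [g] before the GEN suffix.
The underlying segment must be /g/; /k/ and /g/ become palato-alveolar [tʃ] and [dʒ] before a front vowel, yielding [dʒ] there.
The one attested form of 'path', [mapolɔgu], shows underlying /mapolɔg/. Applying the same rule before a front vowel gives [mapolɔdʒe].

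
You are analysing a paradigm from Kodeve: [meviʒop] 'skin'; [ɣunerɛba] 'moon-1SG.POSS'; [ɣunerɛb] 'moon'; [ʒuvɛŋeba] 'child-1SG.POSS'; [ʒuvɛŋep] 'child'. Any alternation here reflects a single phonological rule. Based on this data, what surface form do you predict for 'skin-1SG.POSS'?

[meviʒoba]

In [ʒuvɛŋeba] and [ʒuvɛŋep] the final segment of 'child' alternates: [b] ~ [p].
The stem 'moon' ([ɣunerɛba], [ɣunerɛb]) shows [b] unchanged in both environments, so [b] cannot be basic with [p] derived in isolation.
The underlying segment must be /p/; voiceless stops become voiced between vowels, yielding [b] there.
From [meviʒop] the stem 'skin' is /meviʒop/; between vowels this yields [meviʒoba].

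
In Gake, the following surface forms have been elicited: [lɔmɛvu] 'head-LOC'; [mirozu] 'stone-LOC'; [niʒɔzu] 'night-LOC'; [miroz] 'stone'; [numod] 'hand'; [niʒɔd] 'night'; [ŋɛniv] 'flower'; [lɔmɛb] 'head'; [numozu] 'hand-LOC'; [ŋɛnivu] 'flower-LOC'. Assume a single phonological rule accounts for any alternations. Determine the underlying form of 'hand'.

/numod/

The stem for 'hand' ends in [z] in [numozu] but [d] in [numod].
Compare 'stone', with invariant [z] in [mirozu] and [miroz]: an analysis with underlying /z/ and a rule producing [d] in isolation would wrongly predict alternation here too.
So /d/ is underlying, and a rule of intervocalic spirantization — voiced stops become fricatives between vowels — gives [z].
Hence 'hand' is /numod/ underlyingly.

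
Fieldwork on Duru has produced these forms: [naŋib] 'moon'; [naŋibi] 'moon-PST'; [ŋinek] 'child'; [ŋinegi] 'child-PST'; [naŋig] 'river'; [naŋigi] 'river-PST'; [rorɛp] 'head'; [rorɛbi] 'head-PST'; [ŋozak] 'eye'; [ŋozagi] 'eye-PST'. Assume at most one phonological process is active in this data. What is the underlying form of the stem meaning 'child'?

/ŋinek/

In [ŋinek] and [ŋinegi] the final segment of 'child' alternates: [k] ~ [g].
Compare 'river', with invariant [g] in [naŋig] and [naŋigi]: an analysis with underlying /g/ and a rule producing [k] in isolation would wrongly predict alternation here too.
The underlying segment must be /k/; voiceless stops become voiced between vowels, yielding [g] there.
So 'child' = /ŋinek/.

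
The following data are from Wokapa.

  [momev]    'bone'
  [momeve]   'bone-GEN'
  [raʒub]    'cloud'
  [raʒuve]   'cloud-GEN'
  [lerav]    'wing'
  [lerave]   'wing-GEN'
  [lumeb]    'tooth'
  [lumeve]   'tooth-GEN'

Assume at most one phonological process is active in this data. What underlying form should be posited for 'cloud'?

The stem for 'cloud' ends in [b] in [raʒub] but [v] in [raʒuve].
If /v/ were underlying and a rule turned it into [b] in isolation, 'bone' would also alternate; but it has [v] in both [momev] and [momeve].
Therefore /b/ is basic and [v] is derived by intervocalic spirantization (voiced stops become fricatives between vowels).
The underlying form of 'cloud' is therefore /raʒub/.

/raʒub/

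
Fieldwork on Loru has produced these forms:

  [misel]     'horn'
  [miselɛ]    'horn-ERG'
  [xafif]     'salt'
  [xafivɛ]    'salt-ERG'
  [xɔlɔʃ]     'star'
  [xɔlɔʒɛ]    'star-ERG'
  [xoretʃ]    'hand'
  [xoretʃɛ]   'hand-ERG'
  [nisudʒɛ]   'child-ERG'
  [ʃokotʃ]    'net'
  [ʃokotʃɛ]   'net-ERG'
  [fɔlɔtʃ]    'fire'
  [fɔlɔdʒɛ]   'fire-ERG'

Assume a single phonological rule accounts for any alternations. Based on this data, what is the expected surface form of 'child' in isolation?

'fire' shows [tʃ] ~ [dʒ] at the end of the stem ([fɔlɔtʃ] vs [fɔlɔdʒɛ]).
The stem 'hand' ([xoretʃ], [xoretʃɛ]) shows [tʃ] unchanged in both environments, so [tʃ] cannot be basic with [dʒ] derived before the ERG suffix.
Therefore /dʒ/ is basic and [tʃ] is derived by word-final obstruent devoicing (voiced obstruents become voiceless word-finally).
From [nisudʒɛ] the stem 'child' is /nisudʒ/; word-finally this yields [nisutʃ].

[nisutʃ]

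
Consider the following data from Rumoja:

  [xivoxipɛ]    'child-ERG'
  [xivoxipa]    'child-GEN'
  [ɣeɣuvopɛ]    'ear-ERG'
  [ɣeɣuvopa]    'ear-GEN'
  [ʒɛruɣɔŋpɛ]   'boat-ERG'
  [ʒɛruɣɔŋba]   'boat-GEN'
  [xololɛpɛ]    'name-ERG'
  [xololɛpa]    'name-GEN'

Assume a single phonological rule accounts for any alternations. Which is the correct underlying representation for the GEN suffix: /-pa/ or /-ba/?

/-ba/

The GEN morpheme has two allomorphs, [-ba] and [-pa].
By contrast the ERG suffix keeps its initial [p] throughout — that segment must be underlying.
The GEN suffix is therefore /-ba/ underlyingly, with post-vocalic devoicing: voiced stops become voiceless after a vowel.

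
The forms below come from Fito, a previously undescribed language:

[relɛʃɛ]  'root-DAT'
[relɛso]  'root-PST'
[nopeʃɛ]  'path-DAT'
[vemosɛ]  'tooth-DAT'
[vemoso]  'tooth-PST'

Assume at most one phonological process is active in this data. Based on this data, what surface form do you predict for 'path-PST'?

[nopeso]

In [relɛʃɛ] and [relɛso] the final segment of 'root' alternates: [ʃ] ~ [s].
The stem 'tooth' ([vemosɛ], [vemoso]) shows [s] unchanged in both environments, so [s] cannot be basic with [ʃ] derived before the DAT suffix.
The underlying segment must be /ʃ/; palato-alveolar /ʃ/ becomes [s] when no front vowel follows, yielding [s] there.
From [nopeʃɛ] the stem 'path' is /nopeʃ/; when no front vowel follows this yields [nopeso].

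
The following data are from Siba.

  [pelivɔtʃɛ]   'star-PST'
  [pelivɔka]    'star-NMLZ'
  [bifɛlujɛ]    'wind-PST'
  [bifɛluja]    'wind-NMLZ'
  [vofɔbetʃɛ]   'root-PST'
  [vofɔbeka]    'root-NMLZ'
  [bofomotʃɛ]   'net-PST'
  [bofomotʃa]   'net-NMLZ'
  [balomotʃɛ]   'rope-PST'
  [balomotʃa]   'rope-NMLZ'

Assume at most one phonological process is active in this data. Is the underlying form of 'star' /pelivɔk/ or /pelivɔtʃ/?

'star' shows [tʃ] ~ [k] at the end of the stem ([pelivɔtʃɛ] vs [pelivɔka]).
If /tʃ/ were underlying and a rule turned it into [k] before the NMLZ suffix, 'net' would also alternate; but it has [tʃ] in both [bofomotʃɛ] and [bofomotʃa].
So /k/ is underlying, and a rule of palatalization before a front vowel — /k/ becomes palato-alveolar [tʃ] before a front vowel — gives [tʃ].

/pelivɔk/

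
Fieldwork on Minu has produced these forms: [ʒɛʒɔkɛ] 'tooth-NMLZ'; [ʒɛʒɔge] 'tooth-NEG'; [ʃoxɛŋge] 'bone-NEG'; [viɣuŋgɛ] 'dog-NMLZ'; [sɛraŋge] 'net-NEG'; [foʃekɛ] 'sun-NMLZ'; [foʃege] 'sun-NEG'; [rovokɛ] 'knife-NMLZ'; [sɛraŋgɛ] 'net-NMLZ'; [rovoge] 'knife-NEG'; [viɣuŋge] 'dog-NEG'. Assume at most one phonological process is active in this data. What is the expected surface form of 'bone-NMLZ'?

The NMLZ morpheme has two allomorphs, [-gɛ] and [-kɛ].
The NEG suffix, which begins with [g], is invariant after every stem; so [g] is not altered by any rule here.
So the underlying form is /-kɛ/, and voiceless stops become voiced after a nasal.
After 'bone', which ends in a nasal, the suffix surfaces as [-gɛ], giving [ʃoxɛŋgɛ].

[ʃoxɛŋgɛ]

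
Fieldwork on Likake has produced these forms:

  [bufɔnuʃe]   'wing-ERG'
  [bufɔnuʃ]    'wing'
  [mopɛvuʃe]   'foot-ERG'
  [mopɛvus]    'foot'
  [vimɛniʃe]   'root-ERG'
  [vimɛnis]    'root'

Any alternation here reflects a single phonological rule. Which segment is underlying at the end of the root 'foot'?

The stem for 'foot' ends in [ʃ] in [mopɛvuʃe] but [s] in [mopɛvus].
The stem 'wing' ([bufɔnuʃe], [bufɔnuʃ]) shows [ʃ] unchanged in both environments, so [ʃ] cannot be basic with [s] derived in isolation.
The underlying segment must be /s/; /s/ becomes palato-alveolar [ʃ] before a front vowel, yielding [ʃ] there.

/s/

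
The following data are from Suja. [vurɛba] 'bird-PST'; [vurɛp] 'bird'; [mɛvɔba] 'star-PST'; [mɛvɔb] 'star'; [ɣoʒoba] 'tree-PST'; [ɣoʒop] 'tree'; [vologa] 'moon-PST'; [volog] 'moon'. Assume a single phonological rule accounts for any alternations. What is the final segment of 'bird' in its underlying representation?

The root 'bird' surfaces as [vurɛba] and [vurɛp], with a stem-final [b] ~ [p] alternation.
If /b/ were underlying and a rule turned it into [p] in isolation, 'star' would also alternate; but it has [b] in both [mɛvɔba] and [mɛvɔb].
So /p/ is underlying, and a rule of intervocalic voicing — voiceless stops become voiced between vowels — gives [b].

/p/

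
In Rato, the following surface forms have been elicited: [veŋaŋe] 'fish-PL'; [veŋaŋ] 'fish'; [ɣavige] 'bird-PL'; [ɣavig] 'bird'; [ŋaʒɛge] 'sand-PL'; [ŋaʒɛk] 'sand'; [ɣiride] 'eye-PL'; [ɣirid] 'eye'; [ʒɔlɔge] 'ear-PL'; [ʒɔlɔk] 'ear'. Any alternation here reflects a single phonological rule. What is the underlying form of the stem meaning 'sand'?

/ŋaʒɛk/

'sand' shows [g] ~ [k] at the end of the stem ([ŋaʒɛge] vs [ŋaʒɛk]).
Compare 'bird', with invariant [g] in [ɣavige] and [ɣavig]: an analysis with underlying /g/ and a rule producing [k] in isolation would wrongly predict alternation here too.
So /k/ is underlying, and a rule of intervocalic voicing — voiceless stops become voiced between vowels — gives [g].
Hence 'sand' is /ŋaʒɛk/ underlyingly.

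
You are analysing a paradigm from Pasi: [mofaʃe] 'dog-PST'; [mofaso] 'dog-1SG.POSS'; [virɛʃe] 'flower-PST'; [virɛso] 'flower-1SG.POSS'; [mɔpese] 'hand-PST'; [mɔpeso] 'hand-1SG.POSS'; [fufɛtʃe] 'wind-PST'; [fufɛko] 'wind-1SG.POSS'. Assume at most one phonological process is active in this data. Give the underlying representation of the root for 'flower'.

In [virɛʃe] and [virɛso] the final segment of 'flower' alternates: [ʃ] ~ [s].
The stem 'hand' ([mɔpese], [mɔpeso]) shows [s] unchanged in both environments, so [s] cannot be basic with [ʃ] derived before the PST suffix.
Therefore /ʃ/ is basic and [s] is derived by depalatalization (palato-alveolar /tʃ/ and /ʃ/ become [k] and [s] when no front vowel follows).
The underlying form of 'flower' is therefore /virɛʃ/.

/virɛʃ/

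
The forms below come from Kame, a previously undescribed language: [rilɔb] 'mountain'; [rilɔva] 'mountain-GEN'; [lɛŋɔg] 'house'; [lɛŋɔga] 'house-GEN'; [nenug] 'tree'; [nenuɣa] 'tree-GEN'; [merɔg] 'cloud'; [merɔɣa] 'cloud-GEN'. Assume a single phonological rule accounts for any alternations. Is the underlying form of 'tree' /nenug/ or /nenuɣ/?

The stem for 'tree' ends in [g] in [nenug] but [ɣ] in [nenuɣa].
The stem 'house' ([lɛŋɔg], [lɛŋɔga]) shows [g] unchanged in both environments, so [g] cannot be basic with [ɣ] derived before the GEN suffix.
The underlying segment must be /ɣ/; voiced fricatives become stops word-finally, yielding [g] there.

/nenuɣ/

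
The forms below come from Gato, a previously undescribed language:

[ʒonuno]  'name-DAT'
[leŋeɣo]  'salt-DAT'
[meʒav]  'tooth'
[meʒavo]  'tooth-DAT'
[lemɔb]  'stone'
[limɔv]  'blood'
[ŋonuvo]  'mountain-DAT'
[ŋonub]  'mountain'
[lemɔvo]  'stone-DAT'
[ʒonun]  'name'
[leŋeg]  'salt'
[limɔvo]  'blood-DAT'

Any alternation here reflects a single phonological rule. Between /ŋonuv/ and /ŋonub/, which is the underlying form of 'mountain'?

The stem for 'mountain' ends in [b] in [ŋonub] but [v] in [ŋonuvo].
If /v/ were underlying and a rule turned it into [b] in isolation, 'tooth' would also alternate; but it has [v] in both [meʒav] and [meʒavo].
So /b/ is underlying, and a rule of intervocalic spirantization — voiced stops become fricatives between vowels — gives [v].

/ŋonub/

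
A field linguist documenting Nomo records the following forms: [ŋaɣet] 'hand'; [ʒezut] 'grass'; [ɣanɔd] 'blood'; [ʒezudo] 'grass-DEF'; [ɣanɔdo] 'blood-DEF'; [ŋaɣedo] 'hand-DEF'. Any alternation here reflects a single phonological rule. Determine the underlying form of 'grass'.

The stem for 'grass' ends in [t] in [ʒezut] but [d] in [ʒezudo].
If /d/ were underlying and a rule turned it into [t] in isolation, 'blood' would also alternate; but it has [d] in both [ɣanɔd] and [ɣanɔdo].
The underlying segment must be /t/; voiceless stops become voiced between vowels, yielding [d] there.

/ʒezut/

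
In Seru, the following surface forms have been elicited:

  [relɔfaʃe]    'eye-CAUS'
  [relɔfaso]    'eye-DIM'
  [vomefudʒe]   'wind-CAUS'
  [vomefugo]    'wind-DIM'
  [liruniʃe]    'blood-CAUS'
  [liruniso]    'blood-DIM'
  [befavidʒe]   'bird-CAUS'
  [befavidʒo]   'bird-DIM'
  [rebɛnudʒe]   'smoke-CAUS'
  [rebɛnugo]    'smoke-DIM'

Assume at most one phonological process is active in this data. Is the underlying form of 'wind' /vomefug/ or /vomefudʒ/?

The stem for 'wind' ends in [dʒ] in [vomefudʒe] but [g] in [vomefugo].
But 'bird' keeps [dʒ] in both environments ([befavidʒe], [befavidʒo]), so there is no rule changing /dʒ/ to [g] before the DIM suffix.
Therefore /g/ is basic and [dʒ] is derived by palatalization before a front vowel (/g/ and /s/ become palato-alveolar [dʒ] and [ʃ] before a front vowel).

/vomefug/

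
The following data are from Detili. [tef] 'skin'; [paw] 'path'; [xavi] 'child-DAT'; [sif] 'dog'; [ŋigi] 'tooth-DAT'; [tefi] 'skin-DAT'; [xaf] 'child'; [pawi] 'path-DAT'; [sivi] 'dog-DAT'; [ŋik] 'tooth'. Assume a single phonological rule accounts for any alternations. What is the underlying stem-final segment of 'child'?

/v/

The stem for 'child' ends in [v] in [xavi] but [f] in [xaf].
Compare 'skin', with invariant [f] in [tefi] and [tef]: an analysis with underlying /f/ and a rule producing [v] before the DAT suffix would wrongly predict alternation here too.
The underlying segment must be /v/; voiced obstruents become voiceless word-finally, yielding [f] there.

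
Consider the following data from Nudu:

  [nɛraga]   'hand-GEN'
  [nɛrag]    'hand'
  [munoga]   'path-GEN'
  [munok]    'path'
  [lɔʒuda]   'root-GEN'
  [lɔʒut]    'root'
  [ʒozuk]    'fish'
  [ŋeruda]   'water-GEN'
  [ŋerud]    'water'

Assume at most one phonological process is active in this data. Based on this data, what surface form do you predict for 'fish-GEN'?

The root 'path' surfaces as [munoga] and [munok], with a stem-final [g] ~ [k] alternation.
But 'hand' keeps [g] in both environments ([nɛraga], [nɛrag]), so there is no rule changing /g/ to [k] in isolation.
Therefore /k/ is basic and [g] is derived by intervocalic voicing (voiceless stops become voiced between vowels).
The one attested form of 'fish', [ʒozuk], shows underlying /ʒozuk/. Applying the same rule between vowels gives [ʒozuga].

[ʒozuga]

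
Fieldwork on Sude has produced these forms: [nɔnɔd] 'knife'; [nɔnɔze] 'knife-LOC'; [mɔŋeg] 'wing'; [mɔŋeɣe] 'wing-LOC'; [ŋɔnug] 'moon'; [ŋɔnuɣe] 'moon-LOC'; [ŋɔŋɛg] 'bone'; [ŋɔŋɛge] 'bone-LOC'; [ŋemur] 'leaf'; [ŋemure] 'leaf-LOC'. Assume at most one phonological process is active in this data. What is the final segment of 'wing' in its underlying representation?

/ɣ/

In [mɔŋeg] and [mɔŋeɣe] the final segment of 'wing' alternates: [g] ~ [ɣ].
The stem 'bone' ([ŋɔŋɛg], [ŋɔŋɛge]) shows [g] unchanged in both environments, so [g] cannot be basic with [ɣ] derived before the LOC suffix.
The underlying segment must be /ɣ/; voiced fricatives become stops word-finally, yielding [g] there.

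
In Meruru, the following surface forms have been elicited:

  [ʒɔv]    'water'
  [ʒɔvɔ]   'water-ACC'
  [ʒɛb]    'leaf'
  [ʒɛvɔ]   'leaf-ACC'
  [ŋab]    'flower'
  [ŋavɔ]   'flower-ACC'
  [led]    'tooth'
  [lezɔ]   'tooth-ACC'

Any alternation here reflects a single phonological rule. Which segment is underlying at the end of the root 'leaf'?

/b/

In [ʒɛb] and [ʒɛvɔ] the final segment of 'leaf' alternates: [b] ~ [v].
But 'water' keeps [v] in both environments ([ʒɔv], [ʒɔvɔ]), so there is no rule changing /v/ to [b] in isolation.
So /b/ is underlying, and a rule of intervocalic spirantization — voiced stops become fricatives between vowels — gives [v].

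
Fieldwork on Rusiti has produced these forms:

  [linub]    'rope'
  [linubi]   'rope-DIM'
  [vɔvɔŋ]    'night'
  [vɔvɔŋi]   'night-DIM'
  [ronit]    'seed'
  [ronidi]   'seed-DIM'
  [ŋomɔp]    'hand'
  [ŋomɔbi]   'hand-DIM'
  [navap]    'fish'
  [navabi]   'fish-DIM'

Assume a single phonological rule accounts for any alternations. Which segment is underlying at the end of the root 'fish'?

The root 'fish' surfaces as [navap] and [navabi], with a stem-final [p] ~ [b] alternation.
But 'rope' keeps [b] in both environments ([linub], [linubi]), so there is no rule changing /b/ to [p] in isolation.
So /p/ is underlying, and a rule of intervocalic voicing — voiceless stops become voiced between vowels — gives [b].

/p/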